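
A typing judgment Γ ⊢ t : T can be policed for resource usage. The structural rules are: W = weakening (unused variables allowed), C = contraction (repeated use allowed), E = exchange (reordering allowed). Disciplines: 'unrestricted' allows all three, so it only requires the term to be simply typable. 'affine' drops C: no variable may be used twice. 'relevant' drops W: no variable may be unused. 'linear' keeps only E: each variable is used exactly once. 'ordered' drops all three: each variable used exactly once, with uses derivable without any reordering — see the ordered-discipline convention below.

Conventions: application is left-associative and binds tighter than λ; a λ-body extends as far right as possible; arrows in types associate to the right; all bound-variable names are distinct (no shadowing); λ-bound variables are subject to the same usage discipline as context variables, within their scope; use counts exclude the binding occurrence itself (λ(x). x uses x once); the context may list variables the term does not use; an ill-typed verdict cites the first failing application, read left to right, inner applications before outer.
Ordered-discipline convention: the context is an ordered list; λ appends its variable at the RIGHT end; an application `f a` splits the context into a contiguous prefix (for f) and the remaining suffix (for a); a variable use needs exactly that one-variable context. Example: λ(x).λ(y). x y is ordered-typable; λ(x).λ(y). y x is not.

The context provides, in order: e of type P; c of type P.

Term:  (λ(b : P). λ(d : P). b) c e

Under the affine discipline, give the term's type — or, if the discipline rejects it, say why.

term : P
usage: e=1; c=1; b (λ-bound)=1; d (λ-bound)=0
left-to-right use order: b, c, e
typing: the term checks, with type P
across the five disciplines: ordered ✗ | linear ✗ | affine ✓ | relevant ✗ | unrestricted ✓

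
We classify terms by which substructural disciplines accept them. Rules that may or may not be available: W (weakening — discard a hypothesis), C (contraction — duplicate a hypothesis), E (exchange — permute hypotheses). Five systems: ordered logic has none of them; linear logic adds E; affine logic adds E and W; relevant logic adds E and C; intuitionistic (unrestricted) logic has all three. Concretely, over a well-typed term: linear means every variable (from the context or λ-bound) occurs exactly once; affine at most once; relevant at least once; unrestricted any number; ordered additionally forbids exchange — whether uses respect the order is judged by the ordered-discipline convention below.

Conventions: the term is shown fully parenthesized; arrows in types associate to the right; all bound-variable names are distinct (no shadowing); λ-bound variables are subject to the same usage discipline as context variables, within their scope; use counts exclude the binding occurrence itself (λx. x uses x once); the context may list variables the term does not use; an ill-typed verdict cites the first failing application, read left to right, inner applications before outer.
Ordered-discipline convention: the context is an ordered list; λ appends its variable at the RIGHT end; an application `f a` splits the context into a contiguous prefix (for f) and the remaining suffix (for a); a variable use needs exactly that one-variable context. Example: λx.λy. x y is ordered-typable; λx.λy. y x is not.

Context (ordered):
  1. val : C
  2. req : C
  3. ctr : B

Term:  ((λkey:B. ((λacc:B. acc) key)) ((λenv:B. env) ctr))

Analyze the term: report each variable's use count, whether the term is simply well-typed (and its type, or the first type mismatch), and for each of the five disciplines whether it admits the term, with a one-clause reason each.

usage: val ×0, req ×0, ctr ×1, key (λ-bound) ×1, acc (λ-bound) ×1, env (λ-bound) ×1
use order (left to right): acc, key, env, ctr
typing: ✓ — B
ordered ✗ (needs weakening: val, req unused)
linear ✗ (needs weakening: val, req unused)
affine ✓ (no duplicate uses among val, req, ctr, key, acc, env)
relevant ✗ (needs weakening: val, req unused)
unrestricted ✓ (typability at B is all that's needed)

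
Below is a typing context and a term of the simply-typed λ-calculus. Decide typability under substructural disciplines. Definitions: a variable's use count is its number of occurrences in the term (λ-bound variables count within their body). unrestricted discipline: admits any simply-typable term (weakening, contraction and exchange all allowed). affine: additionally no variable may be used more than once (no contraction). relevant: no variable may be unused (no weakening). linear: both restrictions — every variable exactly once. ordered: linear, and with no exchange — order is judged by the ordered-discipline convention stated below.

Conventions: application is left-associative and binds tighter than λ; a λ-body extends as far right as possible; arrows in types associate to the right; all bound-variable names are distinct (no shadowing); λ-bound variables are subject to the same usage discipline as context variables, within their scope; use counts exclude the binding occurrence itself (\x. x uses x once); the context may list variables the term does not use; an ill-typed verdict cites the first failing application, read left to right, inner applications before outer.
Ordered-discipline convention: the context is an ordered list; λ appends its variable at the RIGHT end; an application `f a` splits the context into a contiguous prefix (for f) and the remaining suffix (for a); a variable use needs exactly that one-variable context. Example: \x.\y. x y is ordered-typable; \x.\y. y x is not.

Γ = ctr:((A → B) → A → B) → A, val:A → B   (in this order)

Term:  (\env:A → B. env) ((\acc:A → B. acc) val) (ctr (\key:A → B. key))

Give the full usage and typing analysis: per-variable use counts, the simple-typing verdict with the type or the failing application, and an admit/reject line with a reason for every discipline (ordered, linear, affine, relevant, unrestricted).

use counts: ctr=1; val=1; env (λ-bound)=1; acc (λ-bound)=1; key (λ-bound)=1
use order (left to right): env, acc, val, ctr, key
typing: well-typed at B
ordered: ✗, no contiguous prefix/suffix split fits env, acc, val, ctr, key
linear: ✓, exactly-once usage across ctr, val, env, acc, key
affine: ✓, ctr, val, env, acc, key: no repeats, contraction unneeded
relevant: ✓, none of ctr, val, env, acc, key goes unused
unrestricted: ✓, simply typable at B; W, C, E all held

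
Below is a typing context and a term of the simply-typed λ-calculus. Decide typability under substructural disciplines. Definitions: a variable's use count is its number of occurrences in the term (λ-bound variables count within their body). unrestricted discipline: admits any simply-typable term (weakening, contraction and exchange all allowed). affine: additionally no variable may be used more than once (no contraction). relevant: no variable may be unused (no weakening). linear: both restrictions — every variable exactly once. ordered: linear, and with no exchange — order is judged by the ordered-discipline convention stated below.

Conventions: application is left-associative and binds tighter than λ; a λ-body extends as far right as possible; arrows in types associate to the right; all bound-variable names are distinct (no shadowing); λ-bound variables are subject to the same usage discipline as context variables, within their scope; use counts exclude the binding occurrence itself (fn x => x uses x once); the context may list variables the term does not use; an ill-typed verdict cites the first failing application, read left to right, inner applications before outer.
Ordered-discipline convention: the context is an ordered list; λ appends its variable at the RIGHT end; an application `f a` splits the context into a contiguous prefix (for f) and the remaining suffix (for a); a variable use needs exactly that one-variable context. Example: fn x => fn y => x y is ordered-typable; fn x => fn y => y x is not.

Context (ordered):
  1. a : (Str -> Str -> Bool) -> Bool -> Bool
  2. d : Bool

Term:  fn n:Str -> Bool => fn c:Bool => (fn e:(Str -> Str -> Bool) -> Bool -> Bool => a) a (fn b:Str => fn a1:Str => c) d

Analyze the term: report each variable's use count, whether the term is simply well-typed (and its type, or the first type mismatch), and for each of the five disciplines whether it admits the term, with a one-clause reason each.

counts: a=2; d=1; n [bound]=0; c [bound]=1; e [bound]=0; b [bound]=0; a1 [bound]=0
order of uses: a, a, c, d
typing: well-typed at (Str -> Bool) -> Bool -> Bool
ordered ✗ (repeated use of a ×2; unused: n, e, b, a1 — weakening required)
linear ✗ (repeated use of a ×2; unused: n, e, b, a1 — weakening required)
affine ✗ (repeated use of a ×2)
relevant ✗ (unused: n, e, b, a1 — weakening required)
unrestricted ✓ (well-typed at (Str -> Bool) -> Bool -> Bool; no restrictions here)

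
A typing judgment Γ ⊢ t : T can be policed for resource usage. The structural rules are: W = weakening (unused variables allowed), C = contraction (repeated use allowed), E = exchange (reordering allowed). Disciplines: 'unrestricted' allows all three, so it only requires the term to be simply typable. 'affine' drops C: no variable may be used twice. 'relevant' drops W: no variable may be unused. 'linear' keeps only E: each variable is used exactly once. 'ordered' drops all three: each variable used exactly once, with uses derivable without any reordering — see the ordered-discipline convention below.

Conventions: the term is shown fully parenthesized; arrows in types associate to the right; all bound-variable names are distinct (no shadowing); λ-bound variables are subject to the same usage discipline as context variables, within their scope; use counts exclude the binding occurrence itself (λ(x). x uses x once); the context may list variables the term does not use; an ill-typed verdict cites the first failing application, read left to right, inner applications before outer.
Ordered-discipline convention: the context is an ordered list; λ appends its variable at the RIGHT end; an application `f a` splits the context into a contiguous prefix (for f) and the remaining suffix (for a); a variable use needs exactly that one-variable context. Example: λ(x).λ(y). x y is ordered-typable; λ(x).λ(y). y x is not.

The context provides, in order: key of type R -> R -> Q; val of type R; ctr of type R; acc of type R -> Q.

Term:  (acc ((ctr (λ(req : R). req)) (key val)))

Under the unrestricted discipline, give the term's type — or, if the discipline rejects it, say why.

not well-typed under unrestricted — a type mismatch blocks all five
variable uses: key ×1, val ×1, ctr ×1, acc ×1, req (λ-bound) ×1
uses in reading order: acc, ctr, req, key, val
typing: ill-typed: non-function type R applied to an argument
across the five disciplines: ordered ✗; linear ✗; affine ✗; relevant ✗; unrestricted ✗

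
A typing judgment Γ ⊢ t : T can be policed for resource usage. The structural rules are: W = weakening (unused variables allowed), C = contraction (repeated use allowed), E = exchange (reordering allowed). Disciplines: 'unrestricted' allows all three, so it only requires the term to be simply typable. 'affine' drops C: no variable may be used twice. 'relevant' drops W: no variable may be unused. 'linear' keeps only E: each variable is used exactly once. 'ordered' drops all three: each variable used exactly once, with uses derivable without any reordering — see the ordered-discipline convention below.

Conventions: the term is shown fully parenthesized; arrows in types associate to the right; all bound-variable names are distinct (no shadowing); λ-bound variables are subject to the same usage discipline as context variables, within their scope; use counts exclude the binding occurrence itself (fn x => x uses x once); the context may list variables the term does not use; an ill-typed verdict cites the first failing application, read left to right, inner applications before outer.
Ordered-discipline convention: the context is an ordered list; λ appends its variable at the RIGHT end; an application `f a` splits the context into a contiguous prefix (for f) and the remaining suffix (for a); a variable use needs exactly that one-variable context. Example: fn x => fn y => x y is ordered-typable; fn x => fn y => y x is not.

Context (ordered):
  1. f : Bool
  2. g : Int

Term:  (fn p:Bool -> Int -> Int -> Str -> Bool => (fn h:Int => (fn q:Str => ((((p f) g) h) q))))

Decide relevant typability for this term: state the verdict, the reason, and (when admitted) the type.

yes — none of f, g, p, h, q goes unused; term : (Bool -> Int -> Int -> Str -> Bool) -> Int -> Str -> Bool
usage: f=1; g=1; p (λ-bound)=1; h (λ-bound)=1; q (λ-bound)=1
use order (left to right): p, f, g, h, q
typing: ✓ — (Bool -> Int -> Int -> Str -> Bool) -> Int -> Str -> Bool
per-discipline verdicts: ordered ✗, linear ✓, affine ✓, relevant ✓, unrestricted ✓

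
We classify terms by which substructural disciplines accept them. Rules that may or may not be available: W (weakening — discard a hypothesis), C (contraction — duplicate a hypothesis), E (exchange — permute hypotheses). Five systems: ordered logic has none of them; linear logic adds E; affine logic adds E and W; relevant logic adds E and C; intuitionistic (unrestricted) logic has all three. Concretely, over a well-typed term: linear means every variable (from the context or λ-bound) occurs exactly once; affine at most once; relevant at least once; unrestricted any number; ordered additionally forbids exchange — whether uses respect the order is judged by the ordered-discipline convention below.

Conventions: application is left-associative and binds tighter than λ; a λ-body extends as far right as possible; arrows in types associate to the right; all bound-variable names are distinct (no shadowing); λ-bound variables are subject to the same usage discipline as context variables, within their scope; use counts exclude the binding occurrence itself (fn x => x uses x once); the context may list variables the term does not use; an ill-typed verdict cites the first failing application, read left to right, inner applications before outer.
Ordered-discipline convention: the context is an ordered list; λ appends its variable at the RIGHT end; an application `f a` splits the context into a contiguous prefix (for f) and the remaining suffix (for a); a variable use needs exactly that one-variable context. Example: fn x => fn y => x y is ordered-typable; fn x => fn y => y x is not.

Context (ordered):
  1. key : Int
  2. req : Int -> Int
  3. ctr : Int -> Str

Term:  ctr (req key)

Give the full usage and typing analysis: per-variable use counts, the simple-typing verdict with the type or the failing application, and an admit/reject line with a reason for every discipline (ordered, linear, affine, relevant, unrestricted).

counts: key ×1, req ×1, ctr ×1
order of uses: ctr, req, key
typing: well-typed — term : Str
ordered: ✗ — no contiguous prefix/suffix split fits ctr, req, key
linear: ✓ — key, req, ctr: one use apiece
affine: ✓ — no duplicate uses among key, req, ctr
relevant: ✓ — none of key, req, ctr goes unused
unrestricted: ✓ — simply typable at Str; W, C, E all held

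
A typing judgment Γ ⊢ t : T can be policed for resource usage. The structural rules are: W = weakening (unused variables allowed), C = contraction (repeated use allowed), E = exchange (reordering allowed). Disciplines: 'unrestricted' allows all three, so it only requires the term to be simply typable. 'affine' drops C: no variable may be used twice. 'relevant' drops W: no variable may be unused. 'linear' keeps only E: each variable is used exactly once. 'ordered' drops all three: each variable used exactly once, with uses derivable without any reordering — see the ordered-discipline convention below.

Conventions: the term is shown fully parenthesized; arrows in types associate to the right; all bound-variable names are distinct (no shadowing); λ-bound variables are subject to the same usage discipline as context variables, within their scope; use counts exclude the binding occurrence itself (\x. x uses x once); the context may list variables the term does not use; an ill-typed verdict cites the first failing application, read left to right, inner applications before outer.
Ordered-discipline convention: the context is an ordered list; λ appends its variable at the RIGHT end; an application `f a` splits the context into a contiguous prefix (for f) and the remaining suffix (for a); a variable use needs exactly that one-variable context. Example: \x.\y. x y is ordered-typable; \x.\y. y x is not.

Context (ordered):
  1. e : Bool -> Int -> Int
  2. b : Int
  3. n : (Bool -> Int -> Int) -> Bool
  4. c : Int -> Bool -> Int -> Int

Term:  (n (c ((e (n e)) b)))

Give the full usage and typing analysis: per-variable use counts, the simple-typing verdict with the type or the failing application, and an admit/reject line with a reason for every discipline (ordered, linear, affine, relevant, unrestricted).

counts: e ×2, b ×1, n ×2, c ×1
use order (left to right): n, c, e, n, e, b
typing: well-typed at Bool
ordered: ✗ — needs contraction — e ×2, n ×2
linear: ✗ — needs contraction — e ×2, n ×2
affine: ✗ — needs contraction — e ×2, n ×2
relevant: ✓ — at least one use each (e, b, n, c)
unrestricted: ✓ — type-checks (Bool) and nothing is barred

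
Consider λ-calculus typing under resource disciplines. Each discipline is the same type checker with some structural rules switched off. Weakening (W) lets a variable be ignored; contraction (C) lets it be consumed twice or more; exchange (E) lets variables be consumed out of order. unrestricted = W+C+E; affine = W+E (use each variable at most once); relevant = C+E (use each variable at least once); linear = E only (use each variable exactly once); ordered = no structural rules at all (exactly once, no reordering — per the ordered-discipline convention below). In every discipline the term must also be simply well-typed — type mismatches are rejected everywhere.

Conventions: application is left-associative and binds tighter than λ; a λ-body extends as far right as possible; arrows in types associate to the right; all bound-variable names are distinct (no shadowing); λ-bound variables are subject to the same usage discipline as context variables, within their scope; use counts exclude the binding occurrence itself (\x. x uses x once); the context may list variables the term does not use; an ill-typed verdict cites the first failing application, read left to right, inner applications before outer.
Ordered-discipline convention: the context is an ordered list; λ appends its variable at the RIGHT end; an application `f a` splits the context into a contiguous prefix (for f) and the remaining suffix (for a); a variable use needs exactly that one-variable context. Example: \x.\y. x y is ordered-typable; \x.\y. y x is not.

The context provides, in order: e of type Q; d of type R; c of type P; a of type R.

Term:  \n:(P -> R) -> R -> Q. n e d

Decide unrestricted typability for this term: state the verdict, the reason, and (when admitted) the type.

no — fails simple typing
use counts: e: 1; d: 1; c: 0; a: 0; n [bound]: 1
use order (left to right): n, e, d
typing: ill-typed: an argument Q mismatches the expected P -> R
per-discipline verdicts: ordered ✗ · linear ✗ · affine ✗ · relevant ✗ · unrestricted ✗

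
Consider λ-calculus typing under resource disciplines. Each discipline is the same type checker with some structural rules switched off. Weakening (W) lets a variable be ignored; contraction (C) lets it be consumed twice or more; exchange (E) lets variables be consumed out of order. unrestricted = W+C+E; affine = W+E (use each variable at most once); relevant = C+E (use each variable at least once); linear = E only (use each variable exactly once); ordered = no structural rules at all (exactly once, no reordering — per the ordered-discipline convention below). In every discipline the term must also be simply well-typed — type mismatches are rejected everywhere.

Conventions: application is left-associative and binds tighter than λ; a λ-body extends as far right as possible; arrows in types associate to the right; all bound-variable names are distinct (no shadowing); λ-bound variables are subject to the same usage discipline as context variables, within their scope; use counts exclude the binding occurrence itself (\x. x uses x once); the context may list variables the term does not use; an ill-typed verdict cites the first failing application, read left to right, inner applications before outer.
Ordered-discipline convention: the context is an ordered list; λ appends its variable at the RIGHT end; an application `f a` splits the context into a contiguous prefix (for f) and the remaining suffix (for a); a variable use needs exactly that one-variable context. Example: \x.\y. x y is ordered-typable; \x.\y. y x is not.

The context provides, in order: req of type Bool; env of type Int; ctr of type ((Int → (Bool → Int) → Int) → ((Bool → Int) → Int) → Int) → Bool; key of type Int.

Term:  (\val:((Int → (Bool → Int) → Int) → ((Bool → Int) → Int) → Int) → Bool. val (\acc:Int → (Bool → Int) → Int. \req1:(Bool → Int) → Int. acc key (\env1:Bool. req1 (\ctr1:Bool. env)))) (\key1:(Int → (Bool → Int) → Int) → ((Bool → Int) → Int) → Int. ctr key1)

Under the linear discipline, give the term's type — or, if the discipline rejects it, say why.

not well-typed under linear — needs weakening: req, env1, ctr1 unused
variable uses: req: 0×, env: 1×, ctr: 1×, key: 1×, val [bound]: 1×, acc [bound]: 1×, req1 [bound]: 1×, env1 [bound]: 0×, ctr1 [bound]: 0×, key1 [bound]: 1×
uses in reading order: val, acc, key, req1, env, ctr, key1
typing: well-typed at Bool
summary: ordered ✗, linear ✗, affine ✓, relevant ✗, unrestricted ✓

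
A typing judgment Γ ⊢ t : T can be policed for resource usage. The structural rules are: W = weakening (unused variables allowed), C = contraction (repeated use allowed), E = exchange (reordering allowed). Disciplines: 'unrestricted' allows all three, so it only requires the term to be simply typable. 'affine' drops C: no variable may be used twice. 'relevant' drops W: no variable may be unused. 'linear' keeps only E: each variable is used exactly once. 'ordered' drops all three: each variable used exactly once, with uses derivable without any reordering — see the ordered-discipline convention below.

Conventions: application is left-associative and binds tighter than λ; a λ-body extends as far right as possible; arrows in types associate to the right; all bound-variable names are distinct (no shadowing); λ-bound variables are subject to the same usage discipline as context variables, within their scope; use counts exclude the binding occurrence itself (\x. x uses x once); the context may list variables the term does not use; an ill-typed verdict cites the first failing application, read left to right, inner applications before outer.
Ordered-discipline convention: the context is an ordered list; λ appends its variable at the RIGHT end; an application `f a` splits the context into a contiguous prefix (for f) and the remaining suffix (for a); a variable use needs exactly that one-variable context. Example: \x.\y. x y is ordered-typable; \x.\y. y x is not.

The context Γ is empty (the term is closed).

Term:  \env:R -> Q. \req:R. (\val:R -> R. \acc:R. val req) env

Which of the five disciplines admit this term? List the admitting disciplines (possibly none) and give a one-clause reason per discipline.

accepted by: none
variable uses: env (λ-bound): 1, req (λ-bound): 1, val (λ-bound): 1, acc (λ-bound): 0
uses in reading order: val, req, env
typing: ill-typed: argument of type R -> Q where R -> R is required
ordered ✗ (fails simple typing)
linear ✗ (a type mismatch blocks all five)
affine ✗ (the type mismatch rejects it)
relevant ✗ (not simply typable)
unrestricted ✗ (fails simple typing)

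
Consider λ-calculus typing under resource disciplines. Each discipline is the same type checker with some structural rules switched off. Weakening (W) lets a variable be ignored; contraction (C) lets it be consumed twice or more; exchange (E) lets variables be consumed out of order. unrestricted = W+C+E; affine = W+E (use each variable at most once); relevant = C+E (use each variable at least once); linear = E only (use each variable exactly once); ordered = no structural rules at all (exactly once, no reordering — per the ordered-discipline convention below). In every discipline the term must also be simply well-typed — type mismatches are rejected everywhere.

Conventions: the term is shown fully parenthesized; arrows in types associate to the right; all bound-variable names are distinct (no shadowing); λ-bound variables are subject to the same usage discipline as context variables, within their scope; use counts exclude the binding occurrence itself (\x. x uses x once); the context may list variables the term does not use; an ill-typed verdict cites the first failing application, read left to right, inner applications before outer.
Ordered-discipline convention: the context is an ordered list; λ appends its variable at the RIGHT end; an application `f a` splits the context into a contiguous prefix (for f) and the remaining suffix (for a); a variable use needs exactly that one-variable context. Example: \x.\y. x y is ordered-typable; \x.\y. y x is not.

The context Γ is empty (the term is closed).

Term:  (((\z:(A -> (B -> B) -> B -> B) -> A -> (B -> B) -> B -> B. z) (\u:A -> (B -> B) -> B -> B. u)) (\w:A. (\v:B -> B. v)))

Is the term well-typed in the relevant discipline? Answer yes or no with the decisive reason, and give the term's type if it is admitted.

no — unused: w — weakening required
variable uses: z (λ-bound): 1; u (λ-bound): 1; w (λ-bound): 0; v (λ-bound): 1
use order (left to right): z, u, v
typing: well-typed at A -> (B -> B) -> B -> B
across the five disciplines: ordered ✗, linear ✗, affine ✓, relevant ✗, unrestricted ✓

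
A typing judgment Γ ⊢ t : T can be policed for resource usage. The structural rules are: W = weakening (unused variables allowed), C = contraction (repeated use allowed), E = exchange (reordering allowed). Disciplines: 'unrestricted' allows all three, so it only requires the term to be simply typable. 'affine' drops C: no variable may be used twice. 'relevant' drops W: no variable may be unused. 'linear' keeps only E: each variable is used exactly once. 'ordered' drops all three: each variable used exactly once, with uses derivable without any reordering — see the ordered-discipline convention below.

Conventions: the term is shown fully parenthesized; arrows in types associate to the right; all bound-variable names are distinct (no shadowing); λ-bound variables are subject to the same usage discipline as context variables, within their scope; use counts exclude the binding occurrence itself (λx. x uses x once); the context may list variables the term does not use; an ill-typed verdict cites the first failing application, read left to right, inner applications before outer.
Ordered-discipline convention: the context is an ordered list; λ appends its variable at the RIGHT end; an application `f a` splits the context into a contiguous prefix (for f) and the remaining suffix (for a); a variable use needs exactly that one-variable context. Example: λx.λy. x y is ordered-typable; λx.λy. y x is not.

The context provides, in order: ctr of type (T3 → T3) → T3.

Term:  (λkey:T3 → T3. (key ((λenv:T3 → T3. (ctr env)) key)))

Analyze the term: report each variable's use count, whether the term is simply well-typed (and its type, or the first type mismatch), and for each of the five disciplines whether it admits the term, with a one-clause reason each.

usage: ctr=1, key (λ-bound)=2, env (λ-bound)=1
order of uses: key, ctr, env, key
typing: the term checks, with type (T3 → T3) → T3
ordered: ✗, uses contraction: key ×2
linear: ✗, uses contraction: key ×2
affine: ✗, uses contraction: key ×2
relevant: ✓, every one of ctr, key, env appears
unrestricted: ✓, simply typable at (T3 → T3) → T3; W, C, E all held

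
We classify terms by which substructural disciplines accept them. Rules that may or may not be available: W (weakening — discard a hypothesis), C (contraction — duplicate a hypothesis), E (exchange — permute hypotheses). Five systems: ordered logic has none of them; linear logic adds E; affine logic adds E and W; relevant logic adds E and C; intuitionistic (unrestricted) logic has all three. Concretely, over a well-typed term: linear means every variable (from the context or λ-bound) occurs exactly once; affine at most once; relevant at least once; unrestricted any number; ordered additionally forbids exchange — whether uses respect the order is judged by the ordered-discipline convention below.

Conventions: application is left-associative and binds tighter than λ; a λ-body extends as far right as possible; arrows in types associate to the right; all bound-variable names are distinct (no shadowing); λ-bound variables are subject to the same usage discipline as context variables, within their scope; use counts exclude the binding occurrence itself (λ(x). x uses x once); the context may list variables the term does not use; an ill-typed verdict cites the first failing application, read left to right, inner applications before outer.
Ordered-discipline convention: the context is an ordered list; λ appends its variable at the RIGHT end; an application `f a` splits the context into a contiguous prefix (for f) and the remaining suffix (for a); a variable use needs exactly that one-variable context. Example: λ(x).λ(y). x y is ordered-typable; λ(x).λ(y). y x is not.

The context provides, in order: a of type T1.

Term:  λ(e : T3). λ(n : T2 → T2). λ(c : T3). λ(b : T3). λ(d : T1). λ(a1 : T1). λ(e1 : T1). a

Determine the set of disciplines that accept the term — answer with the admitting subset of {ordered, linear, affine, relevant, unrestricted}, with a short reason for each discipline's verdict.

accepted by: affine, unrestricted
use counts: a: 1, e (bound): 0, n (bound): 0, c (bound): 0, b (bound): 0, d (bound): 0, a1 (bound): 0, e1 (bound): 0
uses in reading order: a
typing: ✓ — T3 → (T2 → T2) → T3 → T3 → T1 → T1 → T1 → T1
ordered: ✗ — e, n, c, b, d, a1, e1 left unused
linear: ✗ — e, n, c, b, d, a1, e1 left unused
affine: ✓ — a, e, n, c, b, d, a1, e1: no repeats, contraction unneeded
relevant: ✗ — e, n, c, b, d, a1, e1 left unused
unrestricted: ✓ — simply typable at T3 → (T2 → T2) → T3 → T3 → T1 → T1 → T1 → T1; W, C, E all held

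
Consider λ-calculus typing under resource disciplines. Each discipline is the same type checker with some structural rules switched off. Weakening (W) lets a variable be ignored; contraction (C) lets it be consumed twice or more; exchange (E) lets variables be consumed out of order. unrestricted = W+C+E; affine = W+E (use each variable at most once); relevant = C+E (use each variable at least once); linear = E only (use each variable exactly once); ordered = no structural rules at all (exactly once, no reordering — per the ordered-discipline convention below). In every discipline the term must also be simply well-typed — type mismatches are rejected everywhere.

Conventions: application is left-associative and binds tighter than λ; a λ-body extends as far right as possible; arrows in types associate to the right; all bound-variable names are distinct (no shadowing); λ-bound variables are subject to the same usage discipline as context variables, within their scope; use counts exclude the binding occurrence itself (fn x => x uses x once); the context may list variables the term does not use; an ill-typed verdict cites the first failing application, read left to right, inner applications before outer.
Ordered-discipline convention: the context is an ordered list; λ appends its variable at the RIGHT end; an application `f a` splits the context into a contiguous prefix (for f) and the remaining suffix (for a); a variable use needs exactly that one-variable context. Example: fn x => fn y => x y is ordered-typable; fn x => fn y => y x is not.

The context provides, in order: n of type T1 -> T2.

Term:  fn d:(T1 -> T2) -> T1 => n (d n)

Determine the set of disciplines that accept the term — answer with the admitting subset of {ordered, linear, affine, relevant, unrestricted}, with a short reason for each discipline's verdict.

admitted in: relevant, unrestricted
variable uses: n ×2, d (λ-bound) ×1
use order (left to right): n, d, n
typing: well-typed at ((T1 -> T2) -> T1) -> T2
ordered: ✗, uses contraction: n ×2
linear: ✗, uses contraction: n ×2
affine: ✗, uses contraction: n ×2
relevant: ✓, none of n, d goes unused
unrestricted: ✓, type-checks (((T1 -> T2) -> T1) -> T2) and nothing is barred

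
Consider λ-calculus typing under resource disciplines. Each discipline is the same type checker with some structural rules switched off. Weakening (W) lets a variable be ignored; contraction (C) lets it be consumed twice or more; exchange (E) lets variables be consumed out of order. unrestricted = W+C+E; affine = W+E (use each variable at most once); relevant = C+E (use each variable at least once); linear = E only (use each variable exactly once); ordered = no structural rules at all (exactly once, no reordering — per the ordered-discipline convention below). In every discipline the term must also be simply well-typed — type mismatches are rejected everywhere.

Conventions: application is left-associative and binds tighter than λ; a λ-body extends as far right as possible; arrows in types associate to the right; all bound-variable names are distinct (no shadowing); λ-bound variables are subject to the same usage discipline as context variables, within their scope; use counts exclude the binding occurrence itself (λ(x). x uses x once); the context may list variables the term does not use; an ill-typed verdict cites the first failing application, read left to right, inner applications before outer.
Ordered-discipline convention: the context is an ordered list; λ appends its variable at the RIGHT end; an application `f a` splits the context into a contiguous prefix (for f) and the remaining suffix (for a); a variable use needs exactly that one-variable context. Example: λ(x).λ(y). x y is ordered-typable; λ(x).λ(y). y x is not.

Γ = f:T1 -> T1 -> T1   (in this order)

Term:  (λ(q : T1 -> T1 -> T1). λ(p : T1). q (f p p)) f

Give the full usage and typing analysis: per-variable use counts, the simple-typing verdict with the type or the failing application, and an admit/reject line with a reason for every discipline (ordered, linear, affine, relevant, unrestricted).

counts: f ×2, q (bound) ×1, p (bound) ×2
use order (left to right): q, f, p, p, f
typing: well-typed — term : T1 -> T1 -> T1
ordered ✗ (uses contraction: f ×2, p ×2)
linear ✗ (uses contraction: f ×2, p ×2)
affine ✗ (uses contraction: f ×2, p ×2)
relevant ✓ (every one of f, q, p appears)
unrestricted ✓ (typability at T1 -> T1 -> T1 is all that's needed)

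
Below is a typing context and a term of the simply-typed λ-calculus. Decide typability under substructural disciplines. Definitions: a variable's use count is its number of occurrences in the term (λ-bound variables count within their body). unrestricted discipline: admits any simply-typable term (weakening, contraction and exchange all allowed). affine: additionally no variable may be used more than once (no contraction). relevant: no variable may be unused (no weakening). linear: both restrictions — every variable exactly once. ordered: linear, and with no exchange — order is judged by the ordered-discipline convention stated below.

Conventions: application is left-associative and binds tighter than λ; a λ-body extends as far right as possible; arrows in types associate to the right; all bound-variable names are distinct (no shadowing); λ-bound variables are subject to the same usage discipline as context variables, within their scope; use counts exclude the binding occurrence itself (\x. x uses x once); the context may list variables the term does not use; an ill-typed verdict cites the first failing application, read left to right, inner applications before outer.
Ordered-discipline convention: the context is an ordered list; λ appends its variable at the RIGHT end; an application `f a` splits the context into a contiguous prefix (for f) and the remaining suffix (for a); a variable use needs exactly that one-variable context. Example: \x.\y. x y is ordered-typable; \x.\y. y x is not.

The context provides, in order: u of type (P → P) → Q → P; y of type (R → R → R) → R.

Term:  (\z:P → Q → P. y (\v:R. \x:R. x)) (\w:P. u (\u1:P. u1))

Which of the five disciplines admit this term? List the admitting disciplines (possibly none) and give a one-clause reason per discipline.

admitted by: affine, unrestricted
counts: u: 1×; y: 1×; z (λ-bound): 0×; v (λ-bound): 0×; x (λ-bound): 1×; w (λ-bound): 0×; u1 (λ-bound): 1×
use order (left to right): y, x, u, u1
typing: the term checks, with type R
ordered ✗ (z, v, w never used (weakening))
linear ✗ (z, v, w never used (weakening))
affine ✓ (at most one use each (u, y, z, v, x, w, u1))
relevant ✗ (z, v, w never used (weakening))
unrestricted ✓ (typability at R is all that's needed)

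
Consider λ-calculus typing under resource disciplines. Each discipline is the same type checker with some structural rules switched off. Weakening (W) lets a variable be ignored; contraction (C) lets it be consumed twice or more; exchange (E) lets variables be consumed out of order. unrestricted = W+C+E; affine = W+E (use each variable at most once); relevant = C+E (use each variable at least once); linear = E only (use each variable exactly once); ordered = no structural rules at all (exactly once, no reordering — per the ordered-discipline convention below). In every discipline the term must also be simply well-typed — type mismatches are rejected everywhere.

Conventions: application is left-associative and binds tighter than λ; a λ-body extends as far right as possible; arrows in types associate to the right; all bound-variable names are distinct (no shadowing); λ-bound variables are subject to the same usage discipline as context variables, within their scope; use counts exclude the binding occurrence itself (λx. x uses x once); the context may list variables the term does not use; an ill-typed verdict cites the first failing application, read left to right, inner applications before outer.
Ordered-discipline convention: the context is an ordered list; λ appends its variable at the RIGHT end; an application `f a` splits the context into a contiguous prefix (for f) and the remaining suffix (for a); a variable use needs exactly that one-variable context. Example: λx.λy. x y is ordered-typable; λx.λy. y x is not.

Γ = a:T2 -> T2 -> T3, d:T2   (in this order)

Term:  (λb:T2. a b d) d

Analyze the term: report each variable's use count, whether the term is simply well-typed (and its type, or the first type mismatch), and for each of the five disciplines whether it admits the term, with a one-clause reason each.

usage: a=1; d=2; b (λ-bound)=1
order of uses: a, b, d, d
typing: well-typed at T3
ordered: ✗ — repeated use of d ×2
linear: ✗ — repeated use of d ×2
affine: ✗ — repeated use of d ×2
relevant: ✓ — at least one use each (a, d, b)
unrestricted: ✓ — well-typed at T3; no restrictions here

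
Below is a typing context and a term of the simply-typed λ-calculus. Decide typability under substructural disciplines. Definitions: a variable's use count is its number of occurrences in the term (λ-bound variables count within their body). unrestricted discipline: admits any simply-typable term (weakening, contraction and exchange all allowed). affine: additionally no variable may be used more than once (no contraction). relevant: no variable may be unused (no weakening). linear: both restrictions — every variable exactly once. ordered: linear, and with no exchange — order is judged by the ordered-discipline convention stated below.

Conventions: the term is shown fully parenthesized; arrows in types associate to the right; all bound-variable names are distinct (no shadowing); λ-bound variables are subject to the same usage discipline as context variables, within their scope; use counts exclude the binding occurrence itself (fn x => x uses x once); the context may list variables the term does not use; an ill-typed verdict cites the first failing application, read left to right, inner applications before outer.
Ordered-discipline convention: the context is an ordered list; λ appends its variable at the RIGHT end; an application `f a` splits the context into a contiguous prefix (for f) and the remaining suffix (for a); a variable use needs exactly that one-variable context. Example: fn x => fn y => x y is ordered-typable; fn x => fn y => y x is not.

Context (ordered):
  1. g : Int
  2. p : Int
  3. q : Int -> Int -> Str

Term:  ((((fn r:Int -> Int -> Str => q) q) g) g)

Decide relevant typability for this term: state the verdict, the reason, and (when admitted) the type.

no — p, r never used (weakening)
counts: g ×2, p ×0, q ×2, r [bound] ×0
order of uses: q, q, g, g
typing: the term checks, with type Str
all disciplines: ordered ✗ · linear ✗ · affine ✗ · relevant ✗ · unrestricted ✓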